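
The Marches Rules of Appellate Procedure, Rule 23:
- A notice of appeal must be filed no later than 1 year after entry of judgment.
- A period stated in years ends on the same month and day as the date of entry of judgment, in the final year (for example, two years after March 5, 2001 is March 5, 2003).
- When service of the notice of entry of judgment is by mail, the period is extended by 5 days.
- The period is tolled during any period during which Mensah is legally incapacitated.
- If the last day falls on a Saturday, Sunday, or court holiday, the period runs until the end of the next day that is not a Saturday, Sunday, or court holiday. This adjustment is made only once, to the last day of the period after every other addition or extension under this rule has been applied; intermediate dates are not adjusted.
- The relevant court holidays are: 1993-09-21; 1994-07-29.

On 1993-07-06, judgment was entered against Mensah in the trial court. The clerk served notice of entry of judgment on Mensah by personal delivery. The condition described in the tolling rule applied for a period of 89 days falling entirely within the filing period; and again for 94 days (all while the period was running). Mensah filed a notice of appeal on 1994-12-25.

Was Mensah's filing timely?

Yes

1 year after 1993-07-06 is July 6, 1994.
Service was not by mail, so no mail extension applies.
Tolling adds 89 days: July 6, 1994 + 89 days = October 3, 1994.
Tolling adds 94 days: October 3, 1994 + 94 days = January 5, 1995.
January 5, 1995 is a Thursday and not a court holiday, so no extension applies.
The deadline is January 5, 1995; the filing on December 25, 1994 is on or before that date.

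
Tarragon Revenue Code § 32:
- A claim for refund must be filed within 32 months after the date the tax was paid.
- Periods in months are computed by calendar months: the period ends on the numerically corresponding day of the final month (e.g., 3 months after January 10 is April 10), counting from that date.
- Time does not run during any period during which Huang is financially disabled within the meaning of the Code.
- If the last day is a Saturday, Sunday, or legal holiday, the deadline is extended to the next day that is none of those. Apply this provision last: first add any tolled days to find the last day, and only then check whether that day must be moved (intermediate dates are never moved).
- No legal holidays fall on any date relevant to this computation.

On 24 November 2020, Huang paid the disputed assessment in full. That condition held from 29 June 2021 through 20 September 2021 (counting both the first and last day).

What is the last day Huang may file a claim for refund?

32 months after 24 November 2020 is July 24, 2023.
From June 29, 2021 through September 20, 2021 inclusive is 84 days; tolling adds 84 days: July 24, 2023 + 84 days = October 16, 2023.
October 16, 2023 is a Monday and not a legal holiday, so no extension applies.

October 16, 2023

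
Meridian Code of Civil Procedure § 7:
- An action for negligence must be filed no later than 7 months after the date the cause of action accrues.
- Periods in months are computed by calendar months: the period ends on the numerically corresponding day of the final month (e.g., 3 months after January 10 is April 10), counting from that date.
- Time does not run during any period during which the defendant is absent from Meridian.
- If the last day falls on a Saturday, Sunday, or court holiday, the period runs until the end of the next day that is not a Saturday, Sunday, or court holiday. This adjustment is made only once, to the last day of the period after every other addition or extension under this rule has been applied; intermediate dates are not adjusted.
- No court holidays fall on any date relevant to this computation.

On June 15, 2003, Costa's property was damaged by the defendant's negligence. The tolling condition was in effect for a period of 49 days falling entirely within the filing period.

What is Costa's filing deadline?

March 4, 2004

7 months after June 15, 2003 is January 15, 2004.
Tolling adds 49 days: January 15, 2004 + 49 days = March 4, 2004.
March 4, 2004 is a Thursday and not a court holiday, so no extension applies.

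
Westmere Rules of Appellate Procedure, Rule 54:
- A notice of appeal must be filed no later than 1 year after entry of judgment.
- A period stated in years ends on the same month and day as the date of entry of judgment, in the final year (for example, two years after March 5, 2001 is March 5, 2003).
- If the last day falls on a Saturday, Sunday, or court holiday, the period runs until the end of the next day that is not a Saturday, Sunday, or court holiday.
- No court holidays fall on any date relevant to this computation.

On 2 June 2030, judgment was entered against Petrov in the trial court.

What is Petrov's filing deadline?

1 year after 2 June 2030 is June 2, 2031.
June 2, 2031 is a Monday and not a court holiday, so no extension applies.

June 2, 2031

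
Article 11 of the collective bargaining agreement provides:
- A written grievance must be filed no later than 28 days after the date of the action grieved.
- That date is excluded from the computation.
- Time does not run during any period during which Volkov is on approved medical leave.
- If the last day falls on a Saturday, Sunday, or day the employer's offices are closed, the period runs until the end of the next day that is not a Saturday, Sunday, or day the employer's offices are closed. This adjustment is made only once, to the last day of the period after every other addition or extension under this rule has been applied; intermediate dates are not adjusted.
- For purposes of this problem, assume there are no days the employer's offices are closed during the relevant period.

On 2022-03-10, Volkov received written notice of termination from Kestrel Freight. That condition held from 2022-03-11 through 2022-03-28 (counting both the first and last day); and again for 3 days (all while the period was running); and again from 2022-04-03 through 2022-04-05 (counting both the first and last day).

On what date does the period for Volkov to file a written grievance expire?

May 2, 2022

28 days after 2022-03-10 is April 7, 2022.
From March 11, 2022 through March 28, 2022 inclusive is 18 days; tolling adds 18 days: April 7, 2022 + 18 days = April 25, 2022.
Tolling adds 3 days: April 25, 2022 + 3 days = April 28, 2022.
From April 3, 2022 through April 5, 2022 inclusive is 3 days; tolling adds 3 days: April 28, 2022 + 3 days = May 1, 2022.
May 1, 2022 is Sunday. The next qualifying day is May 2, 2022.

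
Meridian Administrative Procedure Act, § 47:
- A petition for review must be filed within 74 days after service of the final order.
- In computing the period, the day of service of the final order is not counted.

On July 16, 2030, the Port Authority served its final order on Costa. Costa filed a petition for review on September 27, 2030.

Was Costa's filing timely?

Yes

74 days after July 16, 2030 is September 28, 2030.
The deadline is September 28, 2030; the filing on September 27, 2030 is on or before that date.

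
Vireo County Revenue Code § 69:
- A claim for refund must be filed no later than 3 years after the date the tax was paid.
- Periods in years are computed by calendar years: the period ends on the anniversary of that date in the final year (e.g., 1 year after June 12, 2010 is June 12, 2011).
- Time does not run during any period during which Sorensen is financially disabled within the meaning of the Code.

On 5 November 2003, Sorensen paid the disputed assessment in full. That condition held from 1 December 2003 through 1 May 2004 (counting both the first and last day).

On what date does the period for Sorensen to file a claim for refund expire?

3 years after 5 November 2003 is November 5, 2006.
From December 1, 2003 through May 1, 2004 inclusive is 153 days; tolling adds 153 days: November 5, 2006 + 153 days = April 7, 2007.

April 7, 2007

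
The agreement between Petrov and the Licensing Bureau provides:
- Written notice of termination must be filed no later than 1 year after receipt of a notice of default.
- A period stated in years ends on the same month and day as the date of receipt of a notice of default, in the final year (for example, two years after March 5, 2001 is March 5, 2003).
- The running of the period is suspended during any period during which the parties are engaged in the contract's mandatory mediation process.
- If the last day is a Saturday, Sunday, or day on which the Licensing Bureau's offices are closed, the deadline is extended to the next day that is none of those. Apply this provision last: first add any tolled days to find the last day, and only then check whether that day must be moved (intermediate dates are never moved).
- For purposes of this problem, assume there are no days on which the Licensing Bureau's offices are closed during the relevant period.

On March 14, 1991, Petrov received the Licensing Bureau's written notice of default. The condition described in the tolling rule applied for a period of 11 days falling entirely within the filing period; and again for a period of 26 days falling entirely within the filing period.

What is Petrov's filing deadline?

1 year after March 14, 1991 is March 14, 1992.
Tolling adds 11 days: March 14, 1992 + 11 days = March 25, 1992.
Tolling adds 26 days: March 25, 1992 + 26 days = April 20, 1992.
April 20, 1992 is a Monday and not a day on which the Licensing Bureau's offices are closed, so no extension applies.

April 20, 1992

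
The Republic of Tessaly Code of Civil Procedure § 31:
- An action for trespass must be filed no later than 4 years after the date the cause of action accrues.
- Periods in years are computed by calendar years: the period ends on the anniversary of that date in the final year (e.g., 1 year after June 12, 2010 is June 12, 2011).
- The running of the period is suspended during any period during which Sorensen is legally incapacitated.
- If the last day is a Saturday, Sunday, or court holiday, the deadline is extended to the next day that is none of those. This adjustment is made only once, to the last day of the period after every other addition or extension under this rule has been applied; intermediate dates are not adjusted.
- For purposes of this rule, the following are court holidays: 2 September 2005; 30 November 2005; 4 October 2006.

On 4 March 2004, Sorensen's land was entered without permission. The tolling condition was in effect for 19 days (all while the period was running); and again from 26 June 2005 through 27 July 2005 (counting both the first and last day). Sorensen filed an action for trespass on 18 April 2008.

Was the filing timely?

Yes

4 years after 4 March 2004 is March 4, 2008.
Tolling adds 19 days: March 4, 2008 + 19 days = March 23, 2008.
From June 26, 2005 through July 27, 2005 inclusive is 32 days; tolling adds 32 days: March 23, 2008 + 32 days = April 24, 2008.
April 24, 2008 is a Thursday and not a court holiday, so no extension applies.
The deadline is April 24, 2008; the filing on April 18, 2008 is on or before that date.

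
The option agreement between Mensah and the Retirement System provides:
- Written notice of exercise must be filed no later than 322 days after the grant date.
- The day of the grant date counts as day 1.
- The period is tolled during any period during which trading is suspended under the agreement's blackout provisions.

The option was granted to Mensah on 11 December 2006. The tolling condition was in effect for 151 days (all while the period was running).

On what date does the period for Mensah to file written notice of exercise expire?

Counting 11 December 2006 as day 1, day 322 is October 28, 2007.
Tolling adds 151 days: October 28, 2007 + 151 days = March 27, 2008.

March 27, 2008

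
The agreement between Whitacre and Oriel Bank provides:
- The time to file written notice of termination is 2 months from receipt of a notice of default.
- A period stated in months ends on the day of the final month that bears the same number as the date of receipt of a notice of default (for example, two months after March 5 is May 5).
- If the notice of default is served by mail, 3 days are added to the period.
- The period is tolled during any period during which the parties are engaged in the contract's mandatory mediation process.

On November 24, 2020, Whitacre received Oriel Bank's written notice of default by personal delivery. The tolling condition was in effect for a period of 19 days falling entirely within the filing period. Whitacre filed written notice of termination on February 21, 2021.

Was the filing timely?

No

2 months after November 24, 2020 is January 24, 2021.
Service was not by mail, so no mail extension applies.
Tolling adds 19 days: January 24, 2021 + 19 days = February 12, 2021.
The deadline is February 12, 2021; the filing on February 21, 2021 is after that date.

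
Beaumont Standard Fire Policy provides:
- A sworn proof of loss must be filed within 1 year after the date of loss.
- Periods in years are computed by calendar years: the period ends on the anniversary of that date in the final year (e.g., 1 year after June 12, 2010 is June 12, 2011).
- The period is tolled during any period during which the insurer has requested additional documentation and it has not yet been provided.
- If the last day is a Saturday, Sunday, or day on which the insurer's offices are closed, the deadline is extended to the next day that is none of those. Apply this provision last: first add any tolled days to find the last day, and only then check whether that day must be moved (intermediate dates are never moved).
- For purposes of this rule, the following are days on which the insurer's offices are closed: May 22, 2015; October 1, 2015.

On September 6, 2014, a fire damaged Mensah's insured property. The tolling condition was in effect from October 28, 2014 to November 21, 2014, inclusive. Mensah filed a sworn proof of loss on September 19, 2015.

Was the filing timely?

Yes

1 year after September 6, 2014 is September 6, 2015.
From October 28, 2014 through November 21, 2014 inclusive is 25 days; tolling adds 25 days: September 6, 2015 + 25 days = October 1, 2015.
October 1, 2015 is a listed holiday. The next qualifying day is October 2, 2015.
The deadline is October 2, 2015; the filing on September 19, 2015 is on or before that date.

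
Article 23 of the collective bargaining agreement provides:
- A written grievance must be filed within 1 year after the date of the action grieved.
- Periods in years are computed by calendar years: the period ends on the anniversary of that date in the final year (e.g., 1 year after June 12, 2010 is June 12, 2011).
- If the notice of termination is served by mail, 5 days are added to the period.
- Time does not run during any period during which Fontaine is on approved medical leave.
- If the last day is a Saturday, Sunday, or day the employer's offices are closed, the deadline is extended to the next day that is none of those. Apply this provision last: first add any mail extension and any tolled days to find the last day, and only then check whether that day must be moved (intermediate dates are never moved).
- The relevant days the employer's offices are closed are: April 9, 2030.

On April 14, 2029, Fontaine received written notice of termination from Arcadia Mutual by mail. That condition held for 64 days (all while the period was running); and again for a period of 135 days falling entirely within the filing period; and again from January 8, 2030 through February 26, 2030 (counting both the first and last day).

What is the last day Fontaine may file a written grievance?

1 year after April 14, 2029 is April 14, 2030.
Service was by mail, adding 5 days: April 14, 2030 + 5 days = April 19, 2030.
Tolling adds 64 days: April 19, 2030 + 64 days = June 22, 2030.
Tolling adds 135 days: June 22, 2030 + 135 days = November 4, 2030.
From January 8, 2030 through February 26, 2030 inclusive is 50 days; tolling adds 50 days: November 4, 2030 + 50 days = December 24, 2030.
December 24, 2030 is a Tuesday and not a day the employer's offices are closed, so no extension applies.

December 24, 2030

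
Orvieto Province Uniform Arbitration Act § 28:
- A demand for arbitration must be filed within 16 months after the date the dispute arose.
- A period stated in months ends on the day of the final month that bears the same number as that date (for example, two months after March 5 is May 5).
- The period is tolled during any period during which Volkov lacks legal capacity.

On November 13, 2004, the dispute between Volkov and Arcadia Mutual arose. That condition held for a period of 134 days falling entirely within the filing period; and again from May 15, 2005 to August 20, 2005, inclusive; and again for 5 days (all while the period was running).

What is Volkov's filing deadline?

November 5, 2006

16 months after November 13, 2004 is March 13, 2006.
Tolling adds 134 days: March 13, 2006 + 134 days = July 25, 2006.
From May 15, 2005 through August 20, 2005 inclusive is 98 days; tolling adds 98 days: July 25, 2006 + 98 days = October 31, 2006.
Tolling adds 5 days: October 31, 2006 + 5 days = November 5, 2006.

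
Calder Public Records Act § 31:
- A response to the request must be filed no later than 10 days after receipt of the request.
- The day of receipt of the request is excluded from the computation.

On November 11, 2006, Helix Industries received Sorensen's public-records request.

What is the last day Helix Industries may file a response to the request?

10 days after November 11, 2006 is November 21, 2006.

November 21, 2006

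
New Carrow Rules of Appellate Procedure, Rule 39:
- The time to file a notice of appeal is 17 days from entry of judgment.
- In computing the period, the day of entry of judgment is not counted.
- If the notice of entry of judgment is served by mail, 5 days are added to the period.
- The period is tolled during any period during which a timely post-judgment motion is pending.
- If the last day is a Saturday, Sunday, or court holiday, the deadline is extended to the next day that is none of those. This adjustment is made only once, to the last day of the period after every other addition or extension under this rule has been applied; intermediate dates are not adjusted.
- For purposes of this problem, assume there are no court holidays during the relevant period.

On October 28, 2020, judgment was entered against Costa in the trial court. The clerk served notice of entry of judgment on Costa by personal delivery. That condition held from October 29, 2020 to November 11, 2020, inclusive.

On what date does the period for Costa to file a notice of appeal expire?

November 30, 2020

17 days after October 28, 2020 is November 14, 2020.
Service was not by mail, so no mail extension applies.
From October 29, 2020 through November 11, 2020 inclusive is 14 days; tolling adds 14 days: November 14, 2020 + 14 days = November 28, 2020.
November 28, 2020 is Saturday; November 29, 2020 is Sunday. The next qualifying day is November 30, 2020.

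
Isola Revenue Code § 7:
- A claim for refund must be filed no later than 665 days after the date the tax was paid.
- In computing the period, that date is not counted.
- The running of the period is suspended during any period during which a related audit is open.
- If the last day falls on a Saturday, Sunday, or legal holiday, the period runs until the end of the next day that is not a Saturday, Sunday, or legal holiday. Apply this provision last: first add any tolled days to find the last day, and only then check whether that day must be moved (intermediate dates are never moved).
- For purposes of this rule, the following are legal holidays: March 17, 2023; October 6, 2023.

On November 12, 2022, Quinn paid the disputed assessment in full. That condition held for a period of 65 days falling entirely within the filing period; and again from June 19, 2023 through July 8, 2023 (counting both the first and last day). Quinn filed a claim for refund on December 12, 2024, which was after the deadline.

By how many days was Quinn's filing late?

10 days

665 days after November 12, 2022 is September 7, 2024.
Tolling adds 65 days: September 7, 2024 + 65 days = November 11, 2024.
From June 19, 2023 through July 8, 2023 inclusive is 20 days; tolling adds 20 days: November 11, 2024 + 20 days = December 1, 2024.
December 1, 2024 is Sunday. The next qualifying day is December 2, 2024.
The deadline is December 2, 2024; from December 2, 2024 to December 12, 2024 is 10 days.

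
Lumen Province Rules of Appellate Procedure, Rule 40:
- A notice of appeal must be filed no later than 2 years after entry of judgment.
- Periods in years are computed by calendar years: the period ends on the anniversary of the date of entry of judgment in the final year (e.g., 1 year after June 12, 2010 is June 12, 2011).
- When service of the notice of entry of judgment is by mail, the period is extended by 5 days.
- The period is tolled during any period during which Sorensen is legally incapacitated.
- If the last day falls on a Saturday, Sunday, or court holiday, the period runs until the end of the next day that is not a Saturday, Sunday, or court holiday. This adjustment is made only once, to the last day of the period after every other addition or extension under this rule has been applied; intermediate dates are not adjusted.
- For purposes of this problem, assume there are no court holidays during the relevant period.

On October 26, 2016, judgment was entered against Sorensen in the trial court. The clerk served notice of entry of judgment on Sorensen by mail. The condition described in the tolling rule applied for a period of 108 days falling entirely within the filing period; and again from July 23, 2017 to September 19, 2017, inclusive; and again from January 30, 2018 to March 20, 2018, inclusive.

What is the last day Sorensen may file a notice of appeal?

2 years after October 26, 2016 is October 26, 2018.
Service was by mail, adding 5 days: October 26, 2018 + 5 days = October 31, 2018.
Tolling adds 108 days: October 31, 2018 + 108 days = February 16, 2019.
From July 23, 2017 through September 19, 2017 inclusive is 59 days; tolling adds 59 days: February 16, 2019 + 59 days = April 16, 2019.
From January 30, 2018 through March 20, 2018 inclusive is 50 days; tolling adds 50 days: April 16, 2019 + 50 days = June 5, 2019.
June 5, 2019 is a Wednesday and not a court holiday, so no extension applies.

June 5, 2019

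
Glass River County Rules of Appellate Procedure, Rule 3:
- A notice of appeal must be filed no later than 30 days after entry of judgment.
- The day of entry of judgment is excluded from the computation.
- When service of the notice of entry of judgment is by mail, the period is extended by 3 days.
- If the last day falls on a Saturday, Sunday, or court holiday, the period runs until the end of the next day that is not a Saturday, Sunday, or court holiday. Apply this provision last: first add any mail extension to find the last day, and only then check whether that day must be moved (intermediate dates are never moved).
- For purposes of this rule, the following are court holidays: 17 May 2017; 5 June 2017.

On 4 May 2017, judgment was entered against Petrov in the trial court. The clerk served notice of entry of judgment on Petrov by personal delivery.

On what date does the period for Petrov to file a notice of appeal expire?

June 6, 2017

30 days after 4 May 2017 is June 3, 2017.
Service was not by mail, so no mail extension applies.
June 3, 2017 is Saturday; June 4, 2017 is Sunday; June 5, 2017 is a listed holiday. The next qualifying day is June 6, 2017.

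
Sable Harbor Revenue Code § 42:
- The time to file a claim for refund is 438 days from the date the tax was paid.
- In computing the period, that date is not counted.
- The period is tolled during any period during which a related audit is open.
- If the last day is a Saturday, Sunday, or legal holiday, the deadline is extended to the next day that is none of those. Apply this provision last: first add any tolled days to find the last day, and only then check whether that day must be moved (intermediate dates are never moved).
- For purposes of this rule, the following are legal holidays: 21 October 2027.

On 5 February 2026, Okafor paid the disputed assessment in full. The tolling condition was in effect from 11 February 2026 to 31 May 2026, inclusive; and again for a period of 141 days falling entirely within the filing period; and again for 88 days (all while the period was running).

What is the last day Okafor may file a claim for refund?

March 23, 2028

438 days after 5 February 2026 is April 19, 2027.
From February 11, 2026 through May 31, 2026 inclusive is 110 days; tolling adds 110 days: April 19, 2027 + 110 days = August 7, 2027.
Tolling adds 141 days: August 7, 2027 + 141 days = December 26, 2027.
Tolling adds 88 days: December 26, 2027 + 88 days = March 23, 2028.
March 23, 2028 is a Thursday and not a legal holiday, so no extension applies.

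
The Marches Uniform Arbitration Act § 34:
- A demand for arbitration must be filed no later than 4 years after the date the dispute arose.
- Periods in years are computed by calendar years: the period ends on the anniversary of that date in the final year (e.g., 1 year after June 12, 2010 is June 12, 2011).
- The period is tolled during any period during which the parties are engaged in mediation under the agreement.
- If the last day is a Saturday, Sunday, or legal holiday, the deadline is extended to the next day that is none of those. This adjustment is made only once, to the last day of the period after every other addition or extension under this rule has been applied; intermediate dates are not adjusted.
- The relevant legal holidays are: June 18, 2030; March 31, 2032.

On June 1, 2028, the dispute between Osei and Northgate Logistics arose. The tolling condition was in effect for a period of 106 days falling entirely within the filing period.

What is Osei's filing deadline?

4 years after June 1, 2028 is June 1, 2032.
Tolling adds 106 days: June 1, 2032 + 106 days = September 15, 2032.
September 15, 2032 is a Wednesday and not a legal holiday, so no extension applies.

September 15, 2032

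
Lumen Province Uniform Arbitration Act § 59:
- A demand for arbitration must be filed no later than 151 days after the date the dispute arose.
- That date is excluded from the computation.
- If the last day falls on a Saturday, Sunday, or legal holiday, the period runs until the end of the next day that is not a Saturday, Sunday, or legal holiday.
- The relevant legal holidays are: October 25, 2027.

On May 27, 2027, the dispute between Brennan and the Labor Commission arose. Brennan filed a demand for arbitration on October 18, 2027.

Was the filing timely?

Yes

151 days after May 27, 2027 is October 25, 2027.
October 25, 2027 is a listed holiday. The next qualifying day is October 26, 2027.
The deadline is October 26, 2027; the filing on October 18, 2027 is on or before that date.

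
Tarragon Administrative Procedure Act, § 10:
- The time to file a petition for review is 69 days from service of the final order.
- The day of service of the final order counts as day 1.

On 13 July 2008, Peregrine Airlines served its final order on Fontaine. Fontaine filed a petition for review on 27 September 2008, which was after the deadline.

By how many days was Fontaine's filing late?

8 days

Counting 13 July 2008 as day 1, day 69 is September 19, 2008.
The deadline is September 19, 2008; from September 19, 2008 to September 27, 2008 is 8 days.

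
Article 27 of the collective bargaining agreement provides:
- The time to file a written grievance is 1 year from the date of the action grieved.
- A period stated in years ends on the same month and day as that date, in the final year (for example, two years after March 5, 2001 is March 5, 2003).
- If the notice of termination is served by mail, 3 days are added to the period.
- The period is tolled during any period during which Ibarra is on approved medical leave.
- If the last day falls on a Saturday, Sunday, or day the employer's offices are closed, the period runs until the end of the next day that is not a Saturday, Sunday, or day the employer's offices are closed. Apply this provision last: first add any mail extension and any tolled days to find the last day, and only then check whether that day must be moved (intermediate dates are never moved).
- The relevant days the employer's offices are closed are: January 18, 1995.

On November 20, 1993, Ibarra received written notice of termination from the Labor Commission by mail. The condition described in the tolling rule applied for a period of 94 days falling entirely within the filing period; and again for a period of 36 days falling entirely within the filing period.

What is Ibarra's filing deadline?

1 year after November 20, 1993 is November 20, 1994.
Service was by mail, adding 3 days: November 20, 1994 + 3 days = November 23, 1994.
Tolling adds 94 days: November 23, 1994 + 94 days = February 25, 1995.
Tolling adds 36 days: February 25, 1995 + 36 days = April 2, 1995.
April 2, 1995 is Sunday. The next qualifying day is April 3, 1995.

April 3, 1995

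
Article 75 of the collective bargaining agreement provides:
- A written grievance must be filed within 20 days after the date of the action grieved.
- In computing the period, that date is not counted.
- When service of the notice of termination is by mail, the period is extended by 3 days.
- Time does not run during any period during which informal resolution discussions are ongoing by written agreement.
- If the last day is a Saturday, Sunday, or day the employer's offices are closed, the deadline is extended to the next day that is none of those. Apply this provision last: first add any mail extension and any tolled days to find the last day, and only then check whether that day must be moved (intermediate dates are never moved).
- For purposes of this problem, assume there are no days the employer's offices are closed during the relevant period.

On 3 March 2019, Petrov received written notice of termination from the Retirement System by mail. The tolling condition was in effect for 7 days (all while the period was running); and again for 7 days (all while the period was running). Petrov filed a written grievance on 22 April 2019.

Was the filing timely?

20 days after 3 March 2019 is March 23, 2019.
Service was by mail, adding 3 days: March 23, 2019 + 3 days = March 26, 2019.
Tolling adds 7 days: March 26, 2019 + 7 days = April 2, 2019.
Tolling adds 7 days: April 2, 2019 + 7 days = April 9, 2019.
April 9, 2019 is a Tuesday and not a day the employer's offices are closed, so no extension applies.
The deadline is April 9, 2019; the filing on April 22, 2019 is after that date.

No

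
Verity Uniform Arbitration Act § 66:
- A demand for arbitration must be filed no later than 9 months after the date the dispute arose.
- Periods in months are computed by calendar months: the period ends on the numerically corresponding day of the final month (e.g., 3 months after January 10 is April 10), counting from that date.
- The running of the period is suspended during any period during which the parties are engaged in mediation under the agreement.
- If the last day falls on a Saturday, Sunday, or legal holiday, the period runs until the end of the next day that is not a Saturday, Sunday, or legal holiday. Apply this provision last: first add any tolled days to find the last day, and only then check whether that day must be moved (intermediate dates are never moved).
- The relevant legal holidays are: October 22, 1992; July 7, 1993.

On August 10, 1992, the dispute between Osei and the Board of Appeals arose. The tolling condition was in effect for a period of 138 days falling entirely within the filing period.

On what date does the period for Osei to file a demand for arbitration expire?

September 27, 1993

9 months after August 10, 1992 is May 10, 1993.
Tolling adds 138 days: May 10, 1993 + 138 days = September 25, 1993.
September 25, 1993 is Saturday; September 26, 1993 is Sunday. The next qualifying day is September 27, 1993.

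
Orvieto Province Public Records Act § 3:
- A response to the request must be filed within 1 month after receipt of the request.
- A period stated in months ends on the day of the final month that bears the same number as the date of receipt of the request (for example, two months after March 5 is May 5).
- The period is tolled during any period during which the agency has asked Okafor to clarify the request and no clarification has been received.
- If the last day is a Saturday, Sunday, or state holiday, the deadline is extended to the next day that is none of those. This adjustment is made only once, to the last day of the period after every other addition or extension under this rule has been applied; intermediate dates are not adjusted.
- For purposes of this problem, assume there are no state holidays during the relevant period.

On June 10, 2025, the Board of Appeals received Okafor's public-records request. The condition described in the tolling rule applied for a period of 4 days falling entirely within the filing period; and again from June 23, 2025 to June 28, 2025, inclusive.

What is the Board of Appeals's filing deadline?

1 month after June 10, 2025 is July 10, 2025.
Tolling adds 4 days: July 10, 2025 + 4 days = July 14, 2025.
From June 23, 2025 through June 28, 2025 inclusive is 6 days; tolling adds 6 days: July 14, 2025 + 6 days = July 20, 2025.
July 20, 2025 is Sunday. The next qualifying day is July 21, 2025.

July 21, 2025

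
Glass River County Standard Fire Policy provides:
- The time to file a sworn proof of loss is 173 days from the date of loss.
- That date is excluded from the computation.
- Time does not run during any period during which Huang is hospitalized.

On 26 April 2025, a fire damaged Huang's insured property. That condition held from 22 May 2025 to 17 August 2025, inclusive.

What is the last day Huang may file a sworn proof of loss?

173 days after 26 April 2025 is October 16, 2025.
From May 22, 2025 through August 17, 2025 inclusive is 88 days; tolling adds 88 days: October 16, 2025 + 88 days = January 12, 2026.

January 12, 2026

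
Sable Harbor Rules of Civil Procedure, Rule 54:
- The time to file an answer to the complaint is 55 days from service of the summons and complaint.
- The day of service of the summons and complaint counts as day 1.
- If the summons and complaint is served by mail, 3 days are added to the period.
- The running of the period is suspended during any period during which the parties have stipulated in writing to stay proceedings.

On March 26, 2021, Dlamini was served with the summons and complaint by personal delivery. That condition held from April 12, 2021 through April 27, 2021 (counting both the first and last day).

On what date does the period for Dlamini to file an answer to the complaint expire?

Counting March 26, 2021 as day 1, day 55 is May 19, 2021.
Service was not by mail, so no mail extension applies.
From April 12, 2021 through April 27, 2021 inclusive is 16 days; tolling adds 16 days: May 19, 2021 + 16 days = June 4, 2021.

June 4, 2021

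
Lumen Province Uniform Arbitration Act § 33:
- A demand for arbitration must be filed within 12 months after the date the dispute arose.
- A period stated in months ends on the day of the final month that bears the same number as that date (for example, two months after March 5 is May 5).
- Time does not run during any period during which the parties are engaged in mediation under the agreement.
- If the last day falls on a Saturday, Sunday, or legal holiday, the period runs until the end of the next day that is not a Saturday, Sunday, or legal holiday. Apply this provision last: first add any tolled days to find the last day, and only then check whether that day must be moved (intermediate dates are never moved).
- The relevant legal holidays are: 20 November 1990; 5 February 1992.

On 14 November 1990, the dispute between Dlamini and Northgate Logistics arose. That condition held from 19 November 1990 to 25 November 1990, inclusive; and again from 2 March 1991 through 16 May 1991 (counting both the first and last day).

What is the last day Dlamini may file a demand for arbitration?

February 6, 1992

12 months after 14 November 1990 is November 14, 1991.
From November 19, 1990 through November 25, 1990 inclusive is 7 days; tolling adds 7 days: November 14, 1991 + 7 days = November 21, 1991.
From March 2, 1991 through May 16, 1991 inclusive is 76 days; tolling adds 76 days: November 21, 1991 + 76 days = February 5, 1992.
February 5, 1992 is a listed holiday. The next qualifying day is February 6, 1992.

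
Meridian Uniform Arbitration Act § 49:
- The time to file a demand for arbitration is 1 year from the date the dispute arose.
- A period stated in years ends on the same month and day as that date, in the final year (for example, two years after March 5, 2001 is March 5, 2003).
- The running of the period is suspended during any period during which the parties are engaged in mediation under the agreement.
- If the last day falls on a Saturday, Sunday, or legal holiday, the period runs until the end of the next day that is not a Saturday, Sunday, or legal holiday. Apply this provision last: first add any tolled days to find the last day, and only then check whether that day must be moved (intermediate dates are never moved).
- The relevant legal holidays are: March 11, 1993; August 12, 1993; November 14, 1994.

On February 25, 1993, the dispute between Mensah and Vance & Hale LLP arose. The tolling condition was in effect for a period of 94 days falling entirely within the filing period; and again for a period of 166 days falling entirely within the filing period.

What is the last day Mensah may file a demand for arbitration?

1 year after February 25, 1993 is February 25, 1994.
Tolling adds 94 days: February 25, 1994 + 94 days = May 30, 1994.
Tolling adds 166 days: May 30, 1994 + 166 days = November 12, 1994.
November 12, 1994 is Saturday; November 13, 1994 is Sunday; November 14, 1994 is a listed holiday. The next qualifying day is November 15, 1994.

November 15, 1994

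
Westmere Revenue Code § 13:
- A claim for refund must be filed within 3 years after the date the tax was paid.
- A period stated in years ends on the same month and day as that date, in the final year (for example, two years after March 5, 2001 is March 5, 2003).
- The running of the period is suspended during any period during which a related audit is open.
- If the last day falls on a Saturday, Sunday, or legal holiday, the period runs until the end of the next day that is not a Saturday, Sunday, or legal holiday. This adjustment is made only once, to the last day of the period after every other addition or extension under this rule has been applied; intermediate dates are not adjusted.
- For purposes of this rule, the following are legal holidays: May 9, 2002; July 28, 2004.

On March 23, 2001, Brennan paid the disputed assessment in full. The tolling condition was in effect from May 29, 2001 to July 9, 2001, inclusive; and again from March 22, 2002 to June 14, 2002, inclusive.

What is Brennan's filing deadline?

July 29, 2004

3 years after March 23, 2001 is March 23, 2004.
From May 29, 2001 through July 9, 2001 inclusive is 42 days; tolling adds 42 days: March 23, 2004 + 42 days = May 4, 2004.
From March 22, 2002 through June 14, 2002 inclusive is 85 days; tolling adds 85 days: May 4, 2004 + 85 days = July 28, 2004.
July 28, 2004 is a listed holiday. The next qualifying day is July 29, 2004.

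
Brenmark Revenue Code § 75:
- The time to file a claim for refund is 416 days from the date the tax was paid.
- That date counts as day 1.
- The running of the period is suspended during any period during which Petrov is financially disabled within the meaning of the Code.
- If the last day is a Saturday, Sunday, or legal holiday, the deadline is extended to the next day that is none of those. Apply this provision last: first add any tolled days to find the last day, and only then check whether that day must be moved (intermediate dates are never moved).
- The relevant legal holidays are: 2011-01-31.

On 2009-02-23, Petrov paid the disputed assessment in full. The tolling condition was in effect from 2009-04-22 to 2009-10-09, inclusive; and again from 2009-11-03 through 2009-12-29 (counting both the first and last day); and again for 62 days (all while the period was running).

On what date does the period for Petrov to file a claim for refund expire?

February 1, 2011

Counting 2009-02-23 as day 1, day 416 is April 14, 2010.
From April 22, 2009 through October 9, 2009 inclusive is 171 days; tolling adds 171 days: April 14, 2010 + 171 days = October 2, 2010.
From November 3, 2009 through December 29, 2009 inclusive is 57 days; tolling adds 57 days: October 2, 2010 + 57 days = November 28, 2010.
Tolling adds 62 days: November 28, 2010 + 62 days = January 29, 2011.
January 29, 2011 is Saturday; January 30, 2011 is Sunday; January 31, 2011 is a listed holiday. The next qualifying day is February 1, 2011.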